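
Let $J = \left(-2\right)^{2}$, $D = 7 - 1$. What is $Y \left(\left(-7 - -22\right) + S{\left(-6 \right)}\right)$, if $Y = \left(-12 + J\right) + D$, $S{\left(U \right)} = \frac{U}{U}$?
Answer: $-32$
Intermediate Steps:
$D = 6$ ($D = 7 - 1 = 6$)
$J = 4$
$S{\left(U \right)} = 1$
$Y = -2$ ($Y = \left(-12 + 4\right) + 6 = -8 + 6 = -2$)
$Y \left(\left(-7 - -22\right) + S{\left(-6 \right)}\right) = - 2 \left(\left(-7 - -22\right) + 1\right) = - 2 \left(\left(-7 + 22\right) + 1\right) = - 2 \left(15 + 1\right) = \left(-2\right) 16 = -32$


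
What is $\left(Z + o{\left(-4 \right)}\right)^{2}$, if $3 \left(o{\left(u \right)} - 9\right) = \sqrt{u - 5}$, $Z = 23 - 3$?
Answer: $\left(29 + i\right)^{2} \approx 840.0 + 58.0 i$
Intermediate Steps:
$Z = 20$ ($Z = 23 - 3 = 20$)
$o{\left(u \right)} = 9 + \frac{\sqrt{-5 + u}}{3}$ ($o{\left(u \right)} = 9 + \frac{\sqrt{u - 5}}{3} = 9 + \frac{\sqrt{-5 + u}}{3}$)
$\left(Z + o{\left(-4 \right)}\right)^{2} = \left(20 + \left(9 + \frac{\sqrt{-5 - 4}}{3}\right)\right)^{2} = \left(20 + \left(9 + \frac{\sqrt{-9}}{3}\right)\right)^{2} = \left(20 + \left(9 + \frac{3 i}{3}\right)\right)^{2} = \left(20 + \left(9 + i\right)\right)^{2} = \left(29 + i\right)^{2}$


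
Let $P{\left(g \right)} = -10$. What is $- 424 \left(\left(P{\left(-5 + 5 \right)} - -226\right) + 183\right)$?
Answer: $-169176$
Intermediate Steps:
$- 424 \left(\left(P{\left(-5 + 5 \right)} - -226\right) + 183\right) = - 424 \left(\left(-10 - -226\right) + 183\right) = - 424 \left(\left(-10 + 226\right) + 183\right) = - 424 \left(216 + 183\right) = \left(-424\right) 399 = -169176$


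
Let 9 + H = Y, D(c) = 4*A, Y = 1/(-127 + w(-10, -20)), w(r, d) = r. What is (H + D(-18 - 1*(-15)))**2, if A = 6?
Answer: 4218916/18769 ≈ 224.78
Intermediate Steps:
Y = -1/137 (Y = 1/(-127 - 10) = 1/(-137) = -1/137 ≈ -0.0072993)
D(c) = 24 (D(c) = 4*6 = 24)
H = -1234/137 (H = -9 - 1/137 = -1234/137 ≈ -9.0073)
(H + D(-18 - 1*(-15)))**2 = (-1234/137 + 24)**2 = (2054/137)**2 = 4218916/18769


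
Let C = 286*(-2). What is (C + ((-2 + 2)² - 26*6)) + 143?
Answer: -585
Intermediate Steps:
C = -572
(C + ((-2 + 2)² - 26*6)) + 143 = (-572 + ((-2 + 2)² - 26*6)) + 143 = (-572 + (0² - 156)) + 143 = (-572 + (0 - 156)) + 143 = (-572 - 156) + 143 = -728 + 143 = -585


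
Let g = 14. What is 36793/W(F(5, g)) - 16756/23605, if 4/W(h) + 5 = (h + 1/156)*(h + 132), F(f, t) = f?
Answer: 92249322866261/14729520 ≈ 6.2629e+6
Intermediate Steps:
W(h) = 4/(-5 + (132 + h)*(1/156 + h)) (W(h) = 4/(-5 + (h + 1/156)*(h + 132)) = 4/(-5 + (h + 1/156)*(132 + h)) = 4/(-5 + (1/156 + h)*(132 + h)) = 4/(-5 + (132 + h)*(1/156 + h)))
36793/W(F(5, g)) - 16756/23605 = 36793/((624/(-648 + 156*5**2 + 20593*5))) - 16756/23605 = 36793/((624/(-648 + 156*25 + 102965))) - 16756*1/23605 = 36793/((624/(-648 + 3900 + 102965))) - 16756/23605 = 36793/((624/106217)) - 16756/23605 = 36793/((624*(1/106217))) - 16756/23605 = 36793/(624/106217) - 16756/23605 = 36793*(106217/624) - 16756/23605 = 3908042081/624 - 16756/23605 = 92249322866261/14729520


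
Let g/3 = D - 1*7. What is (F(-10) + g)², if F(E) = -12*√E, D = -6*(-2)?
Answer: -1215 - 360*I*√10 ≈ -1215.0 - 1138.4*I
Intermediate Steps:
D = 12
g = 15 (g = 3*(12 - 1*7) = 3*(12 - 7) = 3*5 = 15)
(F(-10) + g)² = (-12*I*√10 + 15)² = (15 - 12*I*√10)²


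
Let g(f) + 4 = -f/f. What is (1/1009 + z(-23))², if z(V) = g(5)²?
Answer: 636351076/1018081 ≈ 625.05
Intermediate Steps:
g(f) = -5 (g(f) = -4 - f/f = -4 - 1*1 = -4 - 1 = -5)
z(V) = 25 (z(V) = (-5)² = 25)
(1/1009 + z(-23))² = (1/1009 + 25)² = (25226/1009)² = 636351076/1018081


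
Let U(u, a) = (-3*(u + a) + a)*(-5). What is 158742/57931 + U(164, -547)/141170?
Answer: 117027557/43042733 ≈ 2.7189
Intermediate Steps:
U(u, a) = 10*a + 15*u (U(u, a) = (-3*(a + u) + a)*(-5) = ((-3*a - 3*u) + a)*(-5) = (-3*u - 2*a)*(-5) = 10*a + 15*u)
158742/57931 + U(164, -547)/141170 = 158742/57931 + (10*(-547) + 15*164)/141170 = 158742*(1/57931) + (-5470 + 2460)*(1/141170) = 158742/57931 - 3010*1/141170 = 158742/57931 - 301/14117 = 117027557/43042733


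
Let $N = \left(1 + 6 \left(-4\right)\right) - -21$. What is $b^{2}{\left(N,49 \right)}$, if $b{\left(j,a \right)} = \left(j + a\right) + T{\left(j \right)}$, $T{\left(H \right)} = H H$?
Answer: $2601$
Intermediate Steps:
$T{\left(H \right)} = H^{2}$
$N = -2$ ($N = \left(1 - 24\right) + 21 = -23 + 21 = -2$)
$b{\left(j,a \right)} = a + j + j^{2}$ ($b{\left(j,a \right)} = \left(j + a\right) + j^{2} = \left(a + j\right) + j^{2} = a + j + j^{2}$)
$b^{2}{\left(N,49 \right)} = \left(49 - 2 + \left(-2\right)^{2}\right)^{2} = \left(49 - 2 + 4\right)^{2} = 51^{2} = 2601$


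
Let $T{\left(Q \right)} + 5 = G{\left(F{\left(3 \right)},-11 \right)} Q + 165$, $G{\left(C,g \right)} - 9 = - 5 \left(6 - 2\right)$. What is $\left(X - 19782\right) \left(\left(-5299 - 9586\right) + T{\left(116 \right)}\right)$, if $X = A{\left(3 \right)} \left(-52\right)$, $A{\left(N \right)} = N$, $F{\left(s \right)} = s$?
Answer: $319027938$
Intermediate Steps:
$G{\left(C,g \right)} = -11$ ($G{\left(C,g \right)} = 9 - 5 \left(6 - 2\right) = 9 - 20 = -11$)
$T{\left(Q \right)} = 160 - 11 Q$ ($T{\left(Q \right)} = -5 - \left(-165 + 11 Q\right) = 160 - 11 Q$)
$X = -156$ ($X = 3 \left(-52\right) = -156$)
$\left(X - 19782\right) \left(\left(-5299 - 9586\right) + T{\left(116 \right)}\right) = \left(-156 - 19782\right) \left(\left(-5299 - 9586\right) + \left(160 - 1276\right)\right) = - 19938 \left(-14885 + \left(160 - 1276\right)\right) = - 19938 \left(-14885 - 1116\right) = \left(-19938\right) \left(-16001\right) = 319027938$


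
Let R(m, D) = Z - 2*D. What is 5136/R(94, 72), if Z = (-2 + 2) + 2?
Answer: -2568/71 ≈ -36.169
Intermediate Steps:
Z = 2 (Z = 0 + 2 = 2)
R(m, D) = 2 - 2*D
5136/R(94, 72) = 5136/(2 - 2*72) = 5136/(2 - 144) = 5136/(-142) = 5136*(-1/142) = -2568/71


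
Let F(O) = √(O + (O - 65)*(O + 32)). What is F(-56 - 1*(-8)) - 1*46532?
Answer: -46532 + 4*√110 ≈ -46490.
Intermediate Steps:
F(O) = √(O + (-65 + O)*(32 + O))
F(-56 - 1*(-8)) - 1*46532 = √(-2080 + (-56 - 1*(-8))² - 32*(-56 - 1*(-8))) - 1*46532 = √(-2080 + (-56 + 8)² - 32*(-56 + 8)) - 46532 = √(-2080 + (-48)² - 32*(-48)) - 46532 = √(-2080 + 2304 + 1536) - 46532 = √1760 - 46532 = 4*√110 - 46532 = -46532 + 4*√110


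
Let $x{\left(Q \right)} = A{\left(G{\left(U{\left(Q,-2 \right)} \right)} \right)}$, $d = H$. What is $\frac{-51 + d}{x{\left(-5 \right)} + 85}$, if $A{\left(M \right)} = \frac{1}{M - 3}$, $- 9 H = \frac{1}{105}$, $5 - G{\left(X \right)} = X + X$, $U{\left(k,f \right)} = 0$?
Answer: $- \frac{96392}{161595} \approx -0.5965$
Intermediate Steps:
$G{\left(X \right)} = 5 - 2 X$ ($G{\left(X \right)} = 5 - \left(X + X\right) = 5 - 2 X$)
$H = - \frac{1}{945}$ ($H = - \frac{1}{9 \cdot 105} = \left(- \frac{1}{9}\right) \frac{1}{105} = - \frac{1}{945} \approx -0.0010582$)
$A{\left(M \right)} = \frac{1}{-3 + M}$
$d = - \frac{1}{945} \approx -0.0010582$
$x{\left(Q \right)} = \frac{1}{2}$ ($x{\left(Q \right)} = \frac{1}{-3 + \left(5 - 0\right)} = \frac{1}{-3 + \left(5 + 0\right)} = \frac{1}{-3 + 5} = \frac{1}{2}$)
$\frac{-51 + d}{x{\left(-5 \right)} + 85} = \frac{-51 - \frac{1}{945}}{\frac{1}{2} + 85} = - \frac{48196}{945 \cdot \frac{171}{2}} = \left(- \frac{48196}{945}\right) \frac{2}{171} = - \frac{96392}{161595}$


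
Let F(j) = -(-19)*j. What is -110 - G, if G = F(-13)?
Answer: 137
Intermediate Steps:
F(j) = 19*j
G = -247 (G = 19*(-13) = -247)
-110 - G = -110 - 1*(-247) = -110 + 247 = 137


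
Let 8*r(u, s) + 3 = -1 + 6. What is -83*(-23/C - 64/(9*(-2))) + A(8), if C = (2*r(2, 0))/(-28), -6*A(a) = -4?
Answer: -964786/9 ≈ -1.0720e+5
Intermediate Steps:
A(a) = ⅔ (A(a) = -⅙*(-4) = ⅔)
r(u, s) = ¼ (r(u, s) = -3/8 + (-1 + 6)/8 = -3/8 + (⅛)*5 = -3/8 + 5/8 = ¼)
C = -1/56 (C = (2*(¼))/(-28) = (½)*(-1/28) = -1/56 ≈ -0.017857)
-83*(-23/C - 64/(9*(-2))) + A(8) = -83*(-23/(-1/56) - 64/(9*(-2))) + ⅔ = -83*(-23*(-56) - 64/(-18)) + ⅔ = -83*(1288 - 64*(-1/18)) + ⅔ = -83*(1288 + 32/9) + ⅔ = -83*11624/9 + ⅔ = -964792/9 + ⅔ = -964786/9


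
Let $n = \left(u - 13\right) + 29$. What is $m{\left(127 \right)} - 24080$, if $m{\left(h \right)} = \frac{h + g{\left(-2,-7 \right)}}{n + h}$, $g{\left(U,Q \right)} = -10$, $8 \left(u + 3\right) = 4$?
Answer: $- \frac{6766246}{281} \approx -24079.0$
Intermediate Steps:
$u = - \frac{5}{2}$ ($u = -3 + \frac{1}{8} \cdot 4 = -3 + \frac{1}{2} = - \frac{5}{2} \approx -2.5$)
$n = \frac{27}{2}$ ($n = \left(- \frac{5}{2} - 13\right) + 29 = - \frac{31}{2} + 29 = \frac{27}{2} \approx 13.5$)
$m{\left(h \right)} = \frac{-10 + h}{\frac{27}{2} + h}$ ($m{\left(h \right)} = \frac{h - 10}{\frac{27}{2} + h} = \frac{-10 + h}{\frac{27}{2} + h}$)
$m{\left(127 \right)} - 24080 = \frac{2 \left(-10 + 127\right)}{27 + 2 \cdot 127} - 24080 = 2 \frac{1}{27 + 254} \cdot 117 - 24080 = 2 \cdot \frac{1}{281} \cdot 117 - 24080 = \frac{234}{281} - 24080 = - \frac{6766246}{281}$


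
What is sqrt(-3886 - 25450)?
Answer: 2*I*sqrt(7334) ≈ 171.28*I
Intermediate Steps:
sqrt(-3886 - 25450) = sqrt(-29336) = 2*I*sqrt(7334)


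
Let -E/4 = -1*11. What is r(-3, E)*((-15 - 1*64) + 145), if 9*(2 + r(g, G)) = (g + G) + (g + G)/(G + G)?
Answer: 2065/12 ≈ 172.08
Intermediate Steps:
E = 44 (E = -(-4)*11 = -4*(-11) = 44)
r(g, G) = -2 + G/9 + g/9 + (G + g)/(18*G) (r(g, G) = -2 + ((g + G) + (g + G)/(G + G))/9 = -2 + ((G + g) + (G + g)/((2*G)))/9 = -2 + ((G + g) + (G + g)*(1/(2*G)))/9 = -2 + ((G + g) + (G + g)/(2*G))/9 = -2 + (G + g + (G + g)/(2*G))/9 = -2 + (G/9 + g/9 + (G + g)/(18*G)) = -2 + G/9 + g/9 + (G + g)/(18*G))
r(-3, E)*((-15 - 1*64) + 145) = ((1/18)*(-3 + 44*(-35 + 2*44 + 2*(-3)))/44)*((-15 - 1*64) + 145) = ((1/18)*(1/44)*(-3 + 44*(-35 + 88 - 6)))*((-15 - 64) + 145) = ((1/18)*(1/44)*(-3 + 44*47))*(-79 + 145) = ((1/18)*(1/44)*(-3 + 2068))*66 = ((1/18)*(1/44)*2065)*66 = (2065/792)*66 = 2065/12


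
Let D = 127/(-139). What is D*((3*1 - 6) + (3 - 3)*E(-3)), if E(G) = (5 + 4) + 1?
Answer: 381/139 ≈ 2.7410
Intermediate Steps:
D = -127/139 (D = 127*(-1/139) = -127/139 ≈ -0.91367)
E(G) = 10 (E(G) = 9 + 1 = 10)
D*((3*1 - 6) + (3 - 3)*E(-3)) = -127*((3*1 - 6) + (3 - 3)*10)/139 = -127*((3 - 6) + 0*10)/139 = -127*(-3 + 0)/139 = -127/139*(-3) = 381/139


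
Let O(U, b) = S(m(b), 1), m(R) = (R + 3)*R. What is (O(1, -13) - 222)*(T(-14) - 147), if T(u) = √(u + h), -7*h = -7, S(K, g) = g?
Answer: 32487 - 221*I*√13 ≈ 32487.0 - 796.83*I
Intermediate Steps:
m(R) = R*(3 + R) (m(R) = (3 + R)*R = R*(3 + R))
h = 1 (h = -⅐*(-7) = 1)
O(U, b) = 1
T(u) = √(1 + u) (T(u) = √(u + 1) = √(1 + u))
(O(1, -13) - 222)*(T(-14) - 147) = (1 - 222)*(√(1 - 14) - 147) = -221*(√(-13) - 147) = -221*(I*√13 - 147) = -221*(-147 + I*√13) = 32487 - 221*I*√13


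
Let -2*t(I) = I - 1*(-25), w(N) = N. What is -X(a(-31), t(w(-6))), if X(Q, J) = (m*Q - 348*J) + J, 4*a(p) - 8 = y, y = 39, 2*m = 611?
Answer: -55089/8 ≈ -6886.1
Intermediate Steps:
m = 611/2 (m = (1/2)*611 = 611/2 ≈ 305.50)
t(I) = -25/2 - I/2 (t(I) = -(I - 1*(-25))/2 = -(I + 25)/2 = -(25 + I)/2 = -25/2 - I/2)
a(p) = 47/4 (a(p) = 2 + (1/4)*39 = 2 + 39/4 = 47/4)
X(Q, J) = -347*J + 611*Q/2 (X(Q, J) = (611*Q/2 - 348*J) + J = (-348*J + 611*Q/2) + J = -347*J + 611*Q/2)
-X(a(-31), t(w(-6))) = -(-347*(-25/2 - 1/2*(-6)) + (611/2)*(47/4)) = -(-347*(-25/2 + 3) + 28717/8) = -(-347*(-19/2) + 28717/8) = -(6593/2 + 28717/8) = -1*55089/8 = -55089/8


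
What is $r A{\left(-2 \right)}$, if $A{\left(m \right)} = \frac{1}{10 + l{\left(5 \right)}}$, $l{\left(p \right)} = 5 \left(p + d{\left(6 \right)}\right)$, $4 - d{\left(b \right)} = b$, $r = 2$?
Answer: $\frac{2}{25} \approx 0.08$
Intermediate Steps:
$d{\left(b \right)} = 4 - b$
$l{\left(p \right)} = -10 + 5 p$ ($l{\left(p \right)} = 5 \left(p + \left(4 - 6\right)\right) = 5 \left(p - 2\right) = 5 \left(-2 + p\right) = -10 + 5 p$)
$A{\left(m \right)} = \frac{1}{25}$ ($A{\left(m \right)} = \frac{1}{10 + \left(-10 + 5 \cdot 5\right)} = \frac{1}{10 + \left(-10 + 25\right)} = \frac{1}{10 + 15} = \frac{1}{25}$)
$r A{\left(-2 \right)} = 2 \cdot \frac{1}{25} = \frac{2}{25}$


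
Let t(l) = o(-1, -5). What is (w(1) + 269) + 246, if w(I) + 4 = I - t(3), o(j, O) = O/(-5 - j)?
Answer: 2043/4 ≈ 510.75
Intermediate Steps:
t(l) = 5/4 (t(l) = -1*(-5)/(5 - 1) = -1*(-5)/4 = -1*(-5)*¼ = 5/4)
w(I) = -21/4 + I (w(I) = -4 + (I - 1*5/4) = -4 + (I - 5/4) = -4 + (-5/4 + I) = -21/4 + I)
(w(1) + 269) + 246 = ((-21/4 + 1) + 269) + 246 = (-17/4 + 269) + 246 = 1059/4 + 246 = 2043/4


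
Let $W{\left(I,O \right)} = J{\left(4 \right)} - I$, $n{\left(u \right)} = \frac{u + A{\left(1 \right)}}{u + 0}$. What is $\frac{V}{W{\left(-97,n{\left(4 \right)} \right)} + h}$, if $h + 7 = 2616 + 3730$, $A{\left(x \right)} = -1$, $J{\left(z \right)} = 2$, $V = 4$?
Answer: $\frac{2}{3219} \approx 0.00062131$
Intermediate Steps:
$n{\left(u \right)} = \frac{-1 + u}{u}$ ($n{\left(u \right)} = \frac{u - 1}{u + 0} = \frac{-1 + u}{u}$)
$W{\left(I,O \right)} = 2 - I$
$h = 6339$ ($h = -7 + \left(2616 + 3730\right) = -7 + 6346 = 6339$)
$\frac{V}{W{\left(-97,n{\left(4 \right)} \right)} + h} = \frac{1}{\left(2 - -97\right) + 6339} \cdot 4 = \frac{1}{\left(2 + 97\right) + 6339} \cdot 4 = \frac{1}{99 + 6339} \cdot 4 = \frac{1}{6438} \cdot 4 = \frac{2}{3219}$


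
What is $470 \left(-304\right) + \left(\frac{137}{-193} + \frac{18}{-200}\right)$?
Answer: $- \frac{2757599437}{19300} \approx -1.4288 \cdot 10^{5}$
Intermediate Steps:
$470 \left(-304\right) + \left(\frac{137}{-193} + \frac{18}{-200}\right) = -142880 + \left(137 \left(- \frac{1}{193}\right) + 18 \left(- \frac{1}{200}\right)\right) = -142880 - \frac{15437}{19300} = - \frac{2757599437}{19300}$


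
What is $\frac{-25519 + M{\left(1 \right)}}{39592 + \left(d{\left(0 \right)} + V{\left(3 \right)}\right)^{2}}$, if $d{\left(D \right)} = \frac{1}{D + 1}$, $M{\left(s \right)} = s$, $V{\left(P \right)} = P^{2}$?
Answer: $- \frac{12759}{19846} \approx -0.6429$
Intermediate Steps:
$d{\left(D \right)} = \frac{1}{1 + D}$
$\frac{-25519 + M{\left(1 \right)}}{39592 + \left(d{\left(0 \right)} + V{\left(3 \right)}\right)^{2}} = \frac{-25519 + 1}{39592 + \left(\frac{1}{1 + 0} + 3^{2}\right)^{2}} = - \frac{25518}{39592 + \left(1^{-1} + 9\right)^{2}} = - \frac{25518}{39592 + \left(1 + 9\right)^{2}} = - \frac{25518}{39592 + 10^{2}} = - \frac{25518}{39592 + 100} = - \frac{25518}{39692} = \left(-25518\right) \frac{1}{39692} = - \frac{12759}{19846}$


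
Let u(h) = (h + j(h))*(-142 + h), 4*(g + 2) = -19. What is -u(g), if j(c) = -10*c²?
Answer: -2200905/32 ≈ -68778.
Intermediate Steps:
g = -27/4 (g = -2 + (¼)*(-19) = -2 - 19/4 = -27/4 ≈ -6.7500)
u(h) = (-142 + h)*(h - 10*h²) (u(h) = (h - 10*h²)*(-142 + h) = (-142 + h)*(h - 10*h²))
-u(g) = -(-27)*(-142 - 10*(-27/4)² + 1421*(-27/4))/4 = -(-27)*(-142 - 10*729/16 - 38367/4)/4 = -(-27)*(-142 - 3645/8 - 38367/4)/4 = -(-27)*(-81515)/(4*8) = -1*2200905/32 = -2200905/32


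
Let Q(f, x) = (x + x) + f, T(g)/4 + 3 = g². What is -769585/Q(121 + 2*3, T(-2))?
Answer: -153917/27 ≈ -5700.6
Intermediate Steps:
T(g) = -12 + 4*g²
Q(f, x) = f + 2*x (Q(f, x) = 2*x + f = f + 2*x)
-769585/Q(121 + 2*3, T(-2)) = -769585/((121 + 2*3) + 2*(-12 + 4*(-2)²)) = -769585/((121 + 6) + 2*(-12 + 4*4)) = -769585/(127 + 2*(-12 + 16)) = -769585/(127 + 2*4) = -769585/(127 + 8) = -769585/135 = -769585*1/135 = -153917/27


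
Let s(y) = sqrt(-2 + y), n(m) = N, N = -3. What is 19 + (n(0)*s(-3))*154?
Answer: 19 - 462*I*sqrt(5) ≈ 19.0 - 1033.1*I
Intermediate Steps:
n(m) = -3
19 + (n(0)*s(-3))*154 = 19 - 3*sqrt(-2 - 3)*154 = 19 - 3*I*sqrt(5)*154 = 19 - 462*I*sqrt(5)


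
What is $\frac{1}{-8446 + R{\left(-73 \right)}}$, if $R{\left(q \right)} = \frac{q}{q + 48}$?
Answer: $- \frac{25}{211077} \approx -0.00011844$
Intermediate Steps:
$R{\left(q \right)} = \frac{q}{48 + q}$
$\frac{1}{-8446 + R{\left(-73 \right)}} = \frac{1}{-8446 - \frac{73}{48 - 73}} = \frac{1}{-8446 - \frac{73}{-25}} = \frac{1}{-8446 - - \frac{73}{25}} = \frac{1}{-8446 + \frac{73}{25}} = \frac{1}{- \frac{211077}{25}} = - \frac{25}{211077}$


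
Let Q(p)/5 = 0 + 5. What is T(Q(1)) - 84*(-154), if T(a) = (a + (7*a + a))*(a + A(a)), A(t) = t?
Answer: 24186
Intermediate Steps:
Q(p) = 25 (Q(p) = 5*(0 + 5) = 5*5 = 25)
T(a) = 18*a² (T(a) = (a + (7*a + a))*(a + a) = (a + 8*a)*(2*a) = (9*a)*(2*a) = 18*a²)
T(Q(1)) - 84*(-154) = 18*25² - 84*(-154) = 18*625 + 12936 = 11250 + 12936 = 24186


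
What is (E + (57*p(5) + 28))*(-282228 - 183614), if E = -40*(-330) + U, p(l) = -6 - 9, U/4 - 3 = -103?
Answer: -5577526266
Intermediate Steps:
U = -400 (U = 12 + 4*(-103) = 12 - 412 = -400)
p(l) = -15
E = 12800 (E = -40*(-330) - 400 = 13200 - 400 = 12800)
(E + (57*p(5) + 28))*(-282228 - 183614) = (12800 + (57*(-15) + 28))*(-282228 - 183614) = (12800 + (-855 + 28))*(-465842) = (12800 - 827)*(-465842) = 11973*(-465842) = -5577526266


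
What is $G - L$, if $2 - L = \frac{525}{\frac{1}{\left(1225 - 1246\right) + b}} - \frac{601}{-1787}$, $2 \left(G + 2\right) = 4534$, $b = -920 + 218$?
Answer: $- \frac{674255943}{1787} \approx -3.7731 \cdot 10^{5}$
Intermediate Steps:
$b = -702$
$G = 2265$ ($G = -2 + \frac{1}{2} \cdot 4534 = -2 + 2267 = 2265$)
$L = \frac{678303498}{1787}$ ($L = 2 - \left(\frac{525}{\frac{1}{\left(1225 - 1246\right) - 702}} - \frac{601}{-1787}\right) = 2 - \left(\frac{525}{\frac{1}{-21 - 702}} - - \frac{601}{1787}\right) = 2 - \left(\frac{525}{\frac{1}{-723}} + \frac{601}{1787}\right) = 2 - \left(\frac{525}{- \frac{1}{723}} + \frac{601}{1787}\right) = 2 - \left(525 \left(-723\right) + \frac{601}{1787}\right) = 2 - \left(-379575 + \frac{601}{1787}\right) = 2 - - \frac{678299924}{1787} = 2 + \frac{678299924}{1787} = \frac{678303498}{1787} \approx 3.7958 \cdot 10^{5}$)
$G - L = 2265 - \frac{678303498}{1787} = - \frac{674255943}{1787}$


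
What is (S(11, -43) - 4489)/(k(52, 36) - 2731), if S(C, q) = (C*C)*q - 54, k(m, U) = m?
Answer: 9746/2679 ≈ 3.6379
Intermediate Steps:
S(C, q) = -54 + q*C² (S(C, q) = C²*q - 54 = q*C² - 54 = -54 + q*C²)
(S(11, -43) - 4489)/(k(52, 36) - 2731) = ((-54 - 43*11²) - 4489)/(52 - 2731) = ((-54 - 43*121) - 4489)/(-2679) = ((-54 - 5203) - 4489)*(-1/2679) = (-5257 - 4489)*(-1/2679) = -9746*(-1/2679) = 9746/2679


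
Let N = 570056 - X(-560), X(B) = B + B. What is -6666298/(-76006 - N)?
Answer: 3333149/323591 ≈ 10.301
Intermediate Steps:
X(B) = 2*B
N = 571176 (N = 570056 - 2*(-560) = 570056 - 1*(-1120) = 570056 + 1120 = 571176)
-6666298/(-76006 - N) = -6666298/(-76006 - 1*571176) = -6666298/(-76006 - 571176) = -6666298/(-647182) = -6666298*(-1/647182) = 3333149/323591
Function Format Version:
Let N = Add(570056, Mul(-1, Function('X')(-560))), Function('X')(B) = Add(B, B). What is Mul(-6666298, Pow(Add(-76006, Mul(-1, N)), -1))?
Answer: Rational(3333149, 323591) ≈ 10.301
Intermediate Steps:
Function('X')(B) = Mul(2, B)
N = 571176 (N = Add(570056, Mul(-1, Mul(2, -560))) = Add(570056, Mul(-1, -1120)) = Add(570056, 1120) = 571176)
Mul(-6666298, Pow(Add(-76006, Mul(-1, N)), -1)) = Mul(-6666298, Pow(Add(-76006, Mul(-1, 571176)), -1)) = Mul(-6666298, Pow(Add(-76006, -571176), -1)) = Mul(-6666298, Pow(-647182, -1)) = Mul(-6666298, Rational(-1, 647182)) = Rational(3333149, 323591)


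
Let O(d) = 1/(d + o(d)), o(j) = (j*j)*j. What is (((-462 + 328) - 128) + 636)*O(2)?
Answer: 187/5 ≈ 37.400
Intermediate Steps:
o(j) = j³ (o(j) = j²*j = j³)
O(d) = 1/(d + d³)
(((-462 + 328) - 128) + 636)*O(2) = (((-462 + 328) - 128) + 636)/(2 + 2³) = ((-134 - 128) + 636)/(2 + 8) = (-262 + 636)/10 = 374*(⅒) = 187/5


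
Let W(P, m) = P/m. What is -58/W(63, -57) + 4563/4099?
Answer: 4612921/86079 ≈ 53.589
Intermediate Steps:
-58/W(63, -57) + 4563/4099 = -58/(63/(-57)) + 4563/4099 = -58/(63*(-1/57)) + 4563*(1/4099) = -58/(-21/19) + 4563/4099 = -58*(-19/21) + 4563/4099 = 1102/21 + 4563/4099 = 4612921/86079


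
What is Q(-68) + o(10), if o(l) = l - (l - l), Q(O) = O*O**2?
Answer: -314422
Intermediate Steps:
Q(O) = O**3
o(l) = l (o(l) = l - 1*0 = l + 0 = l)
Q(-68) + o(10) = (-68)**3 + 10 = -314432 + 10 = -314422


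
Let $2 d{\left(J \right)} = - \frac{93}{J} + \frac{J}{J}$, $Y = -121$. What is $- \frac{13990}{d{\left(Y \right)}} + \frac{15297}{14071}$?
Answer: $- \frac{23817611311}{1505597} \approx -15819.0$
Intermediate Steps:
$d{\left(J \right)} = \frac{1}{2} - \frac{93}{2 J}$ ($d{\left(J \right)} = \frac{- \frac{93}{J} + \frac{J}{J}}{2} = \frac{- \frac{93}{J} + 1}{2} = \frac{1 - \frac{93}{J}}{2} = \frac{1}{2} - \frac{93}{2 J}$)
$- \frac{13990}{d{\left(Y \right)}} + \frac{15297}{14071} = - \frac{13990}{\frac{1}{2} \frac{1}{-121} \left(-93 - 121\right)} + \frac{15297}{14071} = - \frac{13990}{\frac{1}{2} \left(- \frac{1}{121}\right) \left(-214\right)} + 15297 \cdot \frac{1}{14071} = - \frac{13990}{\frac{107}{121}} + \frac{15297}{14071} = \left(-13990\right) \frac{121}{107} + \frac{15297}{14071} = - \frac{1692790}{107} + \frac{15297}{14071} = - \frac{23817611311}{1505597}$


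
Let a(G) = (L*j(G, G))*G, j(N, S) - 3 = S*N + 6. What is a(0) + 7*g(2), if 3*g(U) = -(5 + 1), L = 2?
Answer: -14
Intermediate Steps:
j(N, S) = 9 + N*S (j(N, S) = 3 + (S*N + 6) = 3 + (N*S + 6) = 3 + (6 + N*S) = 9 + N*S)
g(U) = -2 (g(U) = (-(5 + 1))/3 = (-1*6)/3 = (1/3)*(-6) = -2)
a(G) = G*(18 + 2*G**2) (a(G) = (2*(9 + G*G))*G = (2*(9 + G**2))*G = (18 + 2*G**2)*G = G*(18 + 2*G**2))
a(0) + 7*g(2) = 2*0*(9 + 0**2) + 7*(-2) = 2*0*(9 + 0) - 14 = 2*0*9 - 14 = 0 - 14 = -14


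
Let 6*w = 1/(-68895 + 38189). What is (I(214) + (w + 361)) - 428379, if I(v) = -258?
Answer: -78903857137/184236 ≈ -4.2828e+5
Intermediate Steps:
w = -1/184236 (w = 1/(6*(-68895 + 38189)) = (⅙)/(-30706) = (⅙)*(-1/30706) = -1/184236 ≈ -5.4278e-6)
(I(214) + (w + 361)) - 428379 = (-258 + (-1/184236 + 361)) - 428379 = (-258 + 66509195/184236) - 428379 = 18976307/184236 - 428379 = -78903857137/184236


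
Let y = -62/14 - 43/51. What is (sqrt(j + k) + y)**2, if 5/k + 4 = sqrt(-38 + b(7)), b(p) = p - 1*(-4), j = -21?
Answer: (80926 - 357*sqrt(43)*sqrt(-923 - 15*I*sqrt(3)))**2/235653201 ≈ 5.6384 + 48.249*I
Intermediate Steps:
b(p) = 4 + p (b(p) = p + 4 = 4 + p)
k = 5/(-4 + 3*I*sqrt(3)) (k = 5/(-4 + sqrt(-38 + (4 + 7))) = 5/(-4 + sqrt(-38 + 11)) = 5/(-4 + sqrt(-27)) = 5/(-4 + 3*I*sqrt(3)) ≈ -0.46512 - 0.6042*I)
y = -1882/357 (y = -62*1/14 - 43*1/51 = -31/7 - 43/51 = -1882/357 ≈ -5.2717)
(sqrt(j + k) + y)**2 = (sqrt(-21 + (-20/43 - 15*I*sqrt(3)/43)) - 1882/357)**2 = (sqrt(-923/43 - 15*I*sqrt(3)/43) - 1882/357)**2 = (-1882/357 + sqrt(-923/43 - 15*I*sqrt(3)/43))**2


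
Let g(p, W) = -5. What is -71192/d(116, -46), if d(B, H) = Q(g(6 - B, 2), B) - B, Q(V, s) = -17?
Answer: 71192/133 ≈ 535.28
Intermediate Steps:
d(B, H) = -17 - B
-71192/d(116, -46) = -71192/(-17 - 1*116) = -71192/(-17 - 116) = -71192/(-133) = -71192*(-1/133) = 71192/133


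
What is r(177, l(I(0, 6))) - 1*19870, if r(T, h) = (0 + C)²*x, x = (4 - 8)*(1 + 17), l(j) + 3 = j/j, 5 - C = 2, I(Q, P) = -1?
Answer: -20518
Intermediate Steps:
C = 3 (C = 5 - 1*2 = 5 - 2 = 3)
l(j) = -2 (l(j) = -3 + j/j = -3 + 1 = -2)
x = -72 (x = -4*18 = -72)
r(T, h) = -648 (r(T, h) = (0 + 3)²*(-72) = 3²*(-72) = 9*(-72) = -648)
r(177, l(I(0, 6))) - 1*19870 = -648 - 1*19870 = -648 - 19870 = -20518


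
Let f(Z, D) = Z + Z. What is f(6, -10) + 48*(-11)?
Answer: -516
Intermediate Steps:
f(Z, D) = 2*Z
f(6, -10) + 48*(-11) = 2*6 + 48*(-11) = 12 - 528 = -516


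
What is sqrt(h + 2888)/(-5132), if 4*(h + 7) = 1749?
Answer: -sqrt(13273)/10264 ≈ -0.011225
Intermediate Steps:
h = 1721/4 (h = -7 + (1/4)*1749 = -7 + 1749/4 = 1721/4 ≈ 430.25)
sqrt(h + 2888)/(-5132) = sqrt(1721/4 + 2888)/(-5132) = sqrt(13273/4)*(-1/5132) = (sqrt(13273)/2)*(-1/5132) = -sqrt(13273)/10264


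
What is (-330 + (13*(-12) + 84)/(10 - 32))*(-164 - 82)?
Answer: 884124/11 ≈ 80375.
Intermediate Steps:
(-330 + (13*(-12) + 84)/(10 - 32))*(-164 - 82) = (-330 + (-156 + 84)/(-22))*(-246) = (-330 - 72*(-1/22))*(-246) = (-330 + 36/11)*(-246) = -3594/11*(-246) = 884124/11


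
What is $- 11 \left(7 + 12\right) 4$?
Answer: $-836$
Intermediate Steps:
$- 11 \left(7 + 12\right) 4 = - 11 \cdot 19 \cdot 4 = \left(-11\right) 76 = -836$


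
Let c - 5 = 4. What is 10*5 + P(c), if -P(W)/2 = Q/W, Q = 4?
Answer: 442/9 ≈ 49.111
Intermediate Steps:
c = 9 (c = 5 + 4 = 9)
P(W) = -8/W
10*5 + P(c) = 10*5 - 8/9 = 50 - 8*1/9 = 50 - 8/9 = 442/9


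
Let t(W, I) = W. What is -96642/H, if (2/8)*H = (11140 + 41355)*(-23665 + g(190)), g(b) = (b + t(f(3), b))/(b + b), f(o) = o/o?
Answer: 612066/31470783997 ≈ 1.9449e-5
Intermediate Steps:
f(o) = 1
g(b) = (1 + b)/(2*b) (g(b) = (b + 1)/(b + b) = (1 + b)/((2*b)) = (1 + b)*(1/(2*b)) = (1 + b)/(2*b))
H = -94412351991/19 (H = 4*((11140 + 41355)*(-23665 + (1/2)*(1 + 190)/190)) = 4*(52495*(-23665 + (1/2)*(1/190)*191)) = 4*(52495*(-23665 + 191/380)) = 4*(52495*(-8992509/380)) = 4*(-94412351991/76) = -94412351991/19 ≈ -4.9691e+9)
-96642/H = -96642/(-94412351991/19) = -96642*(-19/94412351991) = 612066/31470783997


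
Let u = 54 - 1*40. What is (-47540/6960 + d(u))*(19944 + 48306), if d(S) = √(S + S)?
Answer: -27038375/58 + 136500*√7 ≈ -1.0503e+5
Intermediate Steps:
u = 14 (u = 54 - 40 = 14)
d(S) = √2*√S (d(S) = √(2*S) = √2*√S)
(-47540/6960 + d(u))*(19944 + 48306) = (-47540/6960 + √2*√14)*(19944 + 48306) = (-47540*1/6960 + 2*√7)*68250 = (-2377/348 + 2*√7)*68250 = -27038375/58 + 136500*√7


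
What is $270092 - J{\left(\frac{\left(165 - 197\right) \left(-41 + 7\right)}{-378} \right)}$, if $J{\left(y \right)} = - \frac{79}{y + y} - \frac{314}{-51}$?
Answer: $\frac{51853847}{192} \approx 2.7007 \cdot 10^{5}$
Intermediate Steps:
$J{\left(y \right)} = \frac{314}{51} - \frac{79}{2 y}$ ($J{\left(y \right)} = - \frac{79}{2 y} - - \frac{314}{51} = - 79 \frac{1}{2 y} + \frac{314}{51} = - \frac{79}{2 y} + \frac{314}{51} = \frac{314}{51} - \frac{79}{2 y}$)
$270092 - J{\left(\frac{\left(165 - 197\right) \left(-41 + 7\right)}{-378} \right)} = 270092 - \frac{-4029 + 628 \frac{\left(165 - 197\right) \left(-41 + 7\right)}{-378}}{102 \frac{\left(165 - 197\right) \left(-41 + 7\right)}{-378}} = 270092 - \frac{-4029 + 628 \left(-32\right) \left(-34\right) \left(- \frac{1}{378}\right)}{102 \left(-32\right) \left(-34\right) \left(- \frac{1}{378}\right)} = 270092 - \frac{-4029 + 628 \cdot 1088 \left(- \frac{1}{378}\right)}{102 \cdot 1088 \left(- \frac{1}{378}\right)} = 270092 - \frac{-4029 + 628 \left(- \frac{544}{189}\right)}{102 \left(- \frac{544}{189}\right)} = 270092 - \frac{1}{102} \left(- \frac{189}{544}\right) \left(-4029 - \frac{341632}{189}\right) = 270092 - \frac{1}{102} \left(- \frac{189}{544}\right) \left(- \frac{1103113}{189}\right) = 270092 - \frac{3817}{192} = \frac{51853847}{192}$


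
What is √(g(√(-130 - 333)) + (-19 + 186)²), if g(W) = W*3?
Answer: √(27889 + 3*I*√463) ≈ 167.0 + 0.193*I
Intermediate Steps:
g(W) = 3*W
√(g(√(-130 - 333)) + (-19 + 186)²) = √(3*√(-130 - 333) + (-19 + 186)²) = √(3*√(-463) + 167²) = √(3*(I*√463) + 27889) = √(3*I*√463 + 27889) = √(27889 + 3*I*√463)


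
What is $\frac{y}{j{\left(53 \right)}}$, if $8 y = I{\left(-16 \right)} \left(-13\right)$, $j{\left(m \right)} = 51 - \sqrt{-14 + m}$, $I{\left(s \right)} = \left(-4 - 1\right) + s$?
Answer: $\frac{663}{976} + \frac{13 \sqrt{39}}{976} \approx 0.76248$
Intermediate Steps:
$I{\left(s \right)} = -5 + s$
$y = \frac{273}{8}$ ($y = \frac{\left(-5 - 16\right) \left(-13\right)}{8} = \frac{\left(-21\right) \left(-13\right)}{8} = \frac{1}{8} \cdot 273 = \frac{273}{8} \approx 34.125$)
$\frac{y}{j{\left(53 \right)}} = \frac{273}{8 \left(51 - \sqrt{-14 + 53}\right)} = \frac{273}{8 \left(51 - \sqrt{39}\right)}$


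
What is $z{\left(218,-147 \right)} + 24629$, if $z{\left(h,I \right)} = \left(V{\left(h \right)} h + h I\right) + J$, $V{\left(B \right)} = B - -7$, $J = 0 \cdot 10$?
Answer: $41633$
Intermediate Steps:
$J = 0$
$V{\left(B \right)} = 7 + B$ ($V{\left(B \right)} = B + 7 = 7 + B$)
$z{\left(h,I \right)} = I h + h \left(7 + h\right)$ ($z{\left(h,I \right)} = \left(\left(7 + h\right) h + h I\right) + 0 = \left(h \left(7 + h\right) + I h\right) + 0 = \left(I h + h \left(7 + h\right)\right) + 0 = I h + h \left(7 + h\right)$)
$z{\left(218,-147 \right)} + 24629 = 218 \left(7 - 147 + 218\right) + 24629 = 218 \cdot 78 + 24629 = 17004 + 24629 = 41633$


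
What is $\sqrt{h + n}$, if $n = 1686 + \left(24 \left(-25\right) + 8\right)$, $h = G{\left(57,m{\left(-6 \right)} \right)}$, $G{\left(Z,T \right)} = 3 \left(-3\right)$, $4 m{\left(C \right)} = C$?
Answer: $\sqrt{1085} \approx 32.939$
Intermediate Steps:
$m{\left(C \right)} = \frac{C}{4}$
$G{\left(Z,T \right)} = -9$
$h = -9$
$n = 1094$ ($n = 1686 + \left(-600 + 8\right) = 1686 - 592 = 1094$)
$\sqrt{h + n} = \sqrt{-9 + 1094} = \sqrt{1085}$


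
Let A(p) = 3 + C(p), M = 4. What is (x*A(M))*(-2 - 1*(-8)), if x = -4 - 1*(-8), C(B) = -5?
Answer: -48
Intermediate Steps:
A(p) = -2 (A(p) = 3 - 5 = -2)
x = 4 (x = -4 + 8 = 4)
(x*A(M))*(-2 - 1*(-8)) = (4*(-2))*(-2 - 1*(-8)) = -8*(-2 + 8) = -8*6 = -48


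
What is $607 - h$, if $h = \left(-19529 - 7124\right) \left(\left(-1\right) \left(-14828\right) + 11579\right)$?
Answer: $703826378$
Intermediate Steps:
$h = -703825771$ ($h = - 26653 \left(14828 + 11579\right) = \left(-26653\right) 26407 = -703825771$)
$607 - h = 607 - -703825771 = 607 + 703825771 = 703826378$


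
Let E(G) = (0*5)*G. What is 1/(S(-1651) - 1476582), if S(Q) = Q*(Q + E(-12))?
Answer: 1/1249219 ≈ 8.0050e-7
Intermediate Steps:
E(G) = 0 (E(G) = 0*G = 0)
S(Q) = Q² (S(Q) = Q*(Q + 0) = Q*Q = Q²)
1/(S(-1651) - 1476582) = 1/((-1651)² - 1476582) = 1/(2725801 - 1476582) = 1/1249219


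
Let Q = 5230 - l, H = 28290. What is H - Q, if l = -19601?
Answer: 3459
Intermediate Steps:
Q = 24831 (Q = 5230 - 1*(-19601) = 5230 + 19601 = 24831)
H - Q = 28290 - 1*24831 = 28290 - 24831 = 3459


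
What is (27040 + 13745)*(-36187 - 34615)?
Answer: -2887659570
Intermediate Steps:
(27040 + 13745)*(-36187 - 34615) = 40785*(-70802) = -2887659570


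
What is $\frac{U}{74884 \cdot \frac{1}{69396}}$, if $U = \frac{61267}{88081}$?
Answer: $\frac{1062921183}{1648964401} \approx 0.6446$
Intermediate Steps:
$U = \frac{61267}{88081}$ ($U = 61267 \cdot \frac{1}{88081} = \frac{61267}{88081} \approx 0.69558$)
$\frac{U}{74884 \cdot \frac{1}{69396}} = \frac{61267}{88081 \cdot \frac{74884}{69396}} = \frac{61267}{88081 \cdot 74884 \cdot \frac{1}{69396}} = \frac{61267}{88081 \cdot \frac{18721}{17349}} = \frac{61267}{88081} \cdot \frac{17349}{18721} = \frac{1062921183}{1648964401}$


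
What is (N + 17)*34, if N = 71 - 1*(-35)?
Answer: 4182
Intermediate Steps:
N = 106 (N = 71 + 35 = 106)
(N + 17)*34 = (106 + 17)*34 = 123*34 = 4182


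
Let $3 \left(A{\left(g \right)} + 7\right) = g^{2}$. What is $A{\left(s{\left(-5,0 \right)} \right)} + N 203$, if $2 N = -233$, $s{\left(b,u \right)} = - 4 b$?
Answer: $- \frac{141139}{6} \approx -23523.0$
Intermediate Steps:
$N = - \frac{233}{2}$ ($N = \frac{1}{2} \left(-233\right) = - \frac{233}{2} \approx -116.5$)
$A{\left(g \right)} = -7 + \frac{g^{2}}{3}$
$A{\left(s{\left(-5,0 \right)} \right)} + N 203 = \left(-7 + \frac{\left(\left(-4\right) \left(-5\right)\right)^{2}}{3}\right) - \frac{47299}{2} = \left(-7 + \frac{20^{2}}{3}\right) - \frac{47299}{2} = \left(-7 + \frac{1}{3} \cdot 400\right) - \frac{47299}{2} = \left(-7 + \frac{400}{3}\right) - \frac{47299}{2} = \frac{379}{3} - \frac{47299}{2} = - \frac{141139}{6}$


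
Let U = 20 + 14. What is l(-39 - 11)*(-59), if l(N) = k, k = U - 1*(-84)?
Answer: -6962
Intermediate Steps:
U = 34
k = 118 (k = 34 - 1*(-84) = 34 + 84 = 118)
l(N) = 118
l(-39 - 11)*(-59) = 118*(-59) = -6962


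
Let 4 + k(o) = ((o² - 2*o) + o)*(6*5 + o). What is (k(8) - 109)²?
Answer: 4060225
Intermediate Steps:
k(o) = -4 + (30 + o)*(o² - o) (k(o) = -4 + ((o² - 2*o) + o)*(6*5 + o) = -4 + (o² - o)*(30 + o) = -4 + (30 + o)*(o² - o))
(k(8) - 109)² = ((-4 + 8³ - 30*8 + 29*8²) - 109)² = ((-4 + 512 - 240 + 29*64) - 109)² = ((-4 + 512 - 240 + 1856) - 109)² = (2124 - 109)² = 2015² = 4060225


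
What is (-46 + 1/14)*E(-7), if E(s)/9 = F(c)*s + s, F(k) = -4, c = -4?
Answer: -17361/2 ≈ -8680.5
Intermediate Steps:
E(s) = -27*s (E(s) = 9*(-4*s + s) = 9*(-3*s) = -27*s)
(-46 + 1/14)*E(-7) = (-46 + 1/14)*(-27*(-7)) = (-46 + 1/14)*189 = -643/14*189 = -17361/2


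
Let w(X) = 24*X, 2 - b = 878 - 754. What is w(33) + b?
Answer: 670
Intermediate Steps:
b = -122 (b = 2 - (878 - 754) = 2 - 1*124 = 2 - 124 = -122)
w(33) + b = 24*33 - 122 = 792 - 122 = 670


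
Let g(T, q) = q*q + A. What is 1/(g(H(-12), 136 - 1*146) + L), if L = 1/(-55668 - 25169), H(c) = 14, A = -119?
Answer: -80837/1535904 ≈ -0.052632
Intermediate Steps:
g(T, q) = -119 + q² (g(T, q) = q*q - 119 = q² - 119 = -119 + q²)
L = -1/80837 (L = 1/(-80837) = -1/80837 ≈ -1.2371e-5)
1/(g(H(-12), 136 - 1*146) + L) = 1/((-119 + (136 - 1*146)²) - 1/80837) = 1/((-119 + (136 - 146)²) - 1/80837) = 1/((-119 + (-10)²) - 1/80837) = 1/((-119 + 100) - 1/80837) = 1/(-19 - 1/80837) = 1/(-1535904/80837) = -80837/1535904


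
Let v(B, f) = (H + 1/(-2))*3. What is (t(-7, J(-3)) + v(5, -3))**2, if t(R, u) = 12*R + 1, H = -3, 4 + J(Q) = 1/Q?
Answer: 34969/4 ≈ 8742.3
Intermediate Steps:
J(Q) = -4 + 1/Q
t(R, u) = 1 + 12*R
v(B, f) = -21/2 (v(B, f) = (-3 + 1/(-2))*3 = (-3 - 1/2)*3 = -7/2*3 = -21/2)
(t(-7, J(-3)) + v(5, -3))**2 = ((1 + 12*(-7)) - 21/2)**2 = ((1 - 84) - 21/2)**2 = (-83 - 21/2)**2 = (-187/2)**2 = 34969/4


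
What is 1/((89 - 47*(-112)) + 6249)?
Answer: 1/11602 ≈ 8.6192e-5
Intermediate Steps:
1/((89 - 47*(-112)) + 6249) = 1/((89 + 5264) + 6249) = 1/(5353 + 6249) = 1/11602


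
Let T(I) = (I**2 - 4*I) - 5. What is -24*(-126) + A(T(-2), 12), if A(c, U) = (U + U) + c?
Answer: 3055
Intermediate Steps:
T(I) = -5 + I**2 - 4*I
A(c, U) = c + 2*U (A(c, U) = 2*U + c = c + 2*U)
-24*(-126) + A(T(-2), 12) = -24*(-126) + ((-5 + (-2)**2 - 4*(-2)) + 2*12) = 3024 + ((-5 + 4 + 8) + 24) = 3024 + (7 + 24) = 3024 + 31 = 3055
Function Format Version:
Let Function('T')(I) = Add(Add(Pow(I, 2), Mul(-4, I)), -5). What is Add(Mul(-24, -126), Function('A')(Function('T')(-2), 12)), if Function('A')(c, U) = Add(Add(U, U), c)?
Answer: 3055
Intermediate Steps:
Function('T')(I) = Add(-5, Pow(I, 2), Mul(-4, I))
Function('A')(c, U) = Add(c, Mul(2, U)) (Function('A')(c, U) = Add(Mul(2, U), c) = Add(c, Mul(2, U)))
Add(Mul(-24, -126), Function('A')(Function('T')(-2), 12)) = Add(Mul(-24, -126), Add(Add(-5, Pow(-2, 2), Mul(-4, -2)), Mul(2, 12))) = Add(3024, Add(Add(-5, 4, 8), 24)) = Add(3024, Add(7, 24)) = Add(3024, 31) = 3055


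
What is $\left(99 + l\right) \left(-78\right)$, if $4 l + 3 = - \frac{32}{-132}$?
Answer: $- \frac{168701}{22} \approx -7668.2$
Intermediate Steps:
$l = - \frac{91}{132}$ ($l = - \frac{3}{4} + \frac{\left(-32\right) \frac{1}{-132}}{4} = - \frac{3}{4} + \frac{\left(-32\right) \left(- \frac{1}{132}\right)}{4} = - \frac{3}{4} + \frac{1}{4} \cdot \frac{8}{33} = - \frac{3}{4} + \frac{2}{33} = - \frac{91}{132} \approx -0.68939$)
$\left(99 + l\right) \left(-78\right) = \left(99 - \frac{91}{132}\right) \left(-78\right) = \frac{12977}{132} \left(-78\right) = - \frac{168701}{22}$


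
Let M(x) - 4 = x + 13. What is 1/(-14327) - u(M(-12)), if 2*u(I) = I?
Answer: -71637/28654 ≈ -2.5001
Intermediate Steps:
M(x) = 17 + x (M(x) = 4 + (x + 13) = 4 + (13 + x) = 17 + x)
u(I) = I/2
1/(-14327) - u(M(-12)) = 1/(-14327) - (17 - 12)/2 = -1/14327 - 5/2 = -71637/28654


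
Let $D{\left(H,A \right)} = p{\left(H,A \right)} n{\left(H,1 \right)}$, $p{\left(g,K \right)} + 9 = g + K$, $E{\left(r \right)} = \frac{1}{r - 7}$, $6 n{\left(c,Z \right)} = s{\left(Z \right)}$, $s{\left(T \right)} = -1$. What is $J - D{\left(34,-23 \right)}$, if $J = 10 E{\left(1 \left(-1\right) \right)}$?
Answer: $- \frac{11}{12} \approx -0.91667$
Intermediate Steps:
$n{\left(c,Z \right)} = - \frac{1}{6}$ ($n{\left(c,Z \right)} = \frac{1}{6} \left(-1\right) = - \frac{1}{6}$)
$E{\left(r \right)} = \frac{1}{-7 + r}$
$p{\left(g,K \right)} = -9 + K + g$ ($p{\left(g,K \right)} = -9 + \left(g + K\right) = -9 + \left(K + g\right) = -9 + K + g$)
$D{\left(H,A \right)} = \frac{3}{2} - \frac{A}{6} - \frac{H}{6}$ ($D{\left(H,A \right)} = \left(-9 + A + H\right) \left(- \frac{1}{6}\right) = \frac{3}{2} - \frac{A}{6} - \frac{H}{6}$)
$J = - \frac{5}{4}$ ($J = \frac{10}{-7 + 1 \left(-1\right)} = \frac{10}{-7 - 1} = \frac{10}{-8} = 10 \left(- \frac{1}{8}\right) = - \frac{5}{4} \approx -1.25$)
$J - D{\left(34,-23 \right)} = - \frac{5}{4} - \left(\frac{3}{2} - - \frac{23}{6} - \frac{17}{3}\right) = - \frac{5}{4} - \left(\frac{3}{2} + \frac{23}{6} - \frac{17}{3}\right) = - \frac{5}{4} - - \frac{1}{3} = - \frac{5}{4} + \frac{1}{3} = - \frac{11}{12}$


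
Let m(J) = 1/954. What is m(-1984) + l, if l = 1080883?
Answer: 1031162383/954 ≈ 1.0809e+6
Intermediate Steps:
m(J) = 1/954
m(-1984) + l = 1/954 + 1080883 = 1031162383/954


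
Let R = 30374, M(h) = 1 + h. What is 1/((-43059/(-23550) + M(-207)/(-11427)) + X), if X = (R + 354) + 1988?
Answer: 89701950/2934854625031 ≈ 3.0564e-5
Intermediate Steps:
X = 32716 (X = (30374 + 354) + 1988 = 30728 + 1988 = 32716)
1/((-43059/(-23550) + M(-207)/(-11427)) + X) = 1/((-43059/(-23550) + (1 - 207)/(-11427)) + 32716) = 1/((-43059*(-1/23550) - 206*(-1/11427)) + 32716) = 1/((14353/7850 + 206/11427) + 32716) = 1/(165628831/89701950 + 32716) = 1/(2934854625031/89701950) = 89701950/2934854625031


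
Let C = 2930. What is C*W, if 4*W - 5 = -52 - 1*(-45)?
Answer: -1465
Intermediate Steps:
W = -1/2 (W = 5/4 + (-52 - 1*(-45))/4 = 5/4 + (-52 + 45)/4 = 5/4 + (1/4)*(-7) = 5/4 - 7/4 = -1/2 ≈ -0.50000)
C*W = 2930*(-1/2) = -1465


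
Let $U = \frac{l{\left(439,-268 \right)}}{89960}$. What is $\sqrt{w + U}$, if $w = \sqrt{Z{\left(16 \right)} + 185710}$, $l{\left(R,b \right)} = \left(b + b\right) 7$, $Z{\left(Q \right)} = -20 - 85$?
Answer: $\frac{\sqrt{-5273905 + 126450025 \sqrt{185605}}}{11245} \approx 20.755$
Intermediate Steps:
$Z{\left(Q \right)} = -105$
$l{\left(R,b \right)} = 14 b$ ($l{\left(R,b \right)} = 2 b 7 = 14 b$)
$w = \sqrt{185605}$ ($w = \sqrt{-105 + 185710} = \sqrt{185605} \approx 430.82$)
$U = - \frac{469}{11245}$ ($U = \frac{14 \left(-268\right)}{89960} = \left(-3752\right) \frac{1}{89960} = - \frac{469}{11245} \approx -0.041707$)
$\sqrt{w + U} = \sqrt{\sqrt{185605} - \frac{469}{11245}} = \sqrt{- \frac{469}{11245} + \sqrt{185605}}$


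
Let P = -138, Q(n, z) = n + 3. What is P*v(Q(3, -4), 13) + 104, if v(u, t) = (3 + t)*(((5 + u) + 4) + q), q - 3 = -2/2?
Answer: -37432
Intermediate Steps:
Q(n, z) = 3 + n
q = 2 (q = 3 - 2/2 = 3 - 2*½ = 3 - 1 = 2)
v(u, t) = (3 + t)*(11 + u) (v(u, t) = (3 + t)*(((5 + u) + 4) + 2) = (3 + t)*((9 + u) + 2) = (3 + t)*(11 + u))
P*v(Q(3, -4), 13) + 104 = -138*(33 + 3*(3 + 3) + 11*13 + 13*(3 + 3)) + 104 = -138*(33 + 3*6 + 143 + 13*6) + 104 = -138*(33 + 18 + 143 + 78) + 104 = -138*272 + 104 = -37536 + 104 = -37432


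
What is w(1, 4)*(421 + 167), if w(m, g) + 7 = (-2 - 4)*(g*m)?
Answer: -18228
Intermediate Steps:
w(m, g) = -7 - 6*g*m (w(m, g) = -7 + (-2 - 4)*(g*m) = -7 - 6*g*m)
w(1, 4)*(421 + 167) = (-7 - 6*4*1)*(421 + 167) = (-7 - 24)*588 = -31*588 = -18228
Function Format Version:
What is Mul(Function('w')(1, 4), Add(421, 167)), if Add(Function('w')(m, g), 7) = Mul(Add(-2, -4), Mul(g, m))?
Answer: -18228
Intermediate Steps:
Function('w')(m, g) = Add(-7, Mul(-6, g, m)) (Function('w')(m, g) = Add(-7, Mul(Add(-2, -4), Mul(g, m))) = Add(-7, Mul(-6, Mul(g, m))) = Add(-7, Mul(-6, g, m)))
Mul(Function('w')(1, 4), Add(421, 167)) = Mul(Add(-7, Mul(-6, 4, 1)), Add(421, 167)) = Mul(Add(-7, -24), 588) = Mul(-31, 588) = -18228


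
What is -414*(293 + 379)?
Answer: -278208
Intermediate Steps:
-414*(293 + 379) = -414*672 = -278208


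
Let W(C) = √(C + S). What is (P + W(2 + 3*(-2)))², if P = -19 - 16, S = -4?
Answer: 1217 - 140*I*√2 ≈ 1217.0 - 197.99*I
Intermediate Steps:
W(C) = √(-4 + C) (W(C) = √(C - 4) = √(-4 + C))
P = -35
(P + W(2 + 3*(-2)))² = (-35 + √(-4 + (2 + 3*(-2))))² = (-35 + √(-4 + (2 - 6)))² = (-35 + √(-4 - 4))² = (-35 + √(-8))² = (-35 + 2*I*√2)²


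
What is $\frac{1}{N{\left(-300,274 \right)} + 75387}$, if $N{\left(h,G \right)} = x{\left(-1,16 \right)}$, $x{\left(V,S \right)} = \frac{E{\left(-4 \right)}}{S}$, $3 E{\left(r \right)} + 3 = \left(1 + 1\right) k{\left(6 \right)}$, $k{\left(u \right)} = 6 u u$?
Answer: $\frac{16}{1206335} \approx 1.3263 \cdot 10^{-5}$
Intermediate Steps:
$k{\left(u \right)} = 6 u^{2}$
$E{\left(r \right)} = 143$ ($E{\left(r \right)} = -1 + \frac{\left(1 + 1\right) 6 \cdot 6^{2}}{3} = -1 + \frac{2 \cdot 6 \cdot 36}{3} = -1 + \frac{2 \cdot 216}{3} = -1 + \frac{1}{3} \cdot 432 = -1 + 144 = 143$)
$x{\left(V,S \right)} = \frac{143}{S}$
$N{\left(h,G \right)} = \frac{143}{16}$
$\frac{1}{N{\left(-300,274 \right)} + 75387} = \frac{1}{\frac{143}{16} + 75387} = \frac{1}{\frac{1206335}{16}} = \frac{16}{1206335}$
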